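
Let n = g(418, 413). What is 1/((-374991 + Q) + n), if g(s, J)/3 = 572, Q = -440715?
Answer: -1/813990 ≈ -1.2285e-6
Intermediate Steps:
g(s, J) = 1716 (g(s, J) = 3*572 = 1716)
n = 1716
1/((-374991 + Q) + n) = 1/((-374991 - 440715) + 1716) = 1/(-815706 + 1716) = 1/(-813990) = -1/813990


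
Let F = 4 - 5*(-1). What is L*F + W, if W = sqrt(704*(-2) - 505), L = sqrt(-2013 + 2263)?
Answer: 45*sqrt(10) + I*sqrt(1913) ≈ 142.3 + 43.738*I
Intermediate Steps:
L = 5*sqrt(10) (L = sqrt(250) = 5*sqrt(10) ≈ 15.811)
F = 9 (F = 4 + 5 = 9)
W = I*sqrt(1913) (W = sqrt(-1408 - 505) = sqrt(-1913) = I*sqrt(1913) ≈ 43.738*I)
L*F + W = (5*sqrt(10))*9 + I*sqrt(1913) = 45*sqrt(10) + I*sqrt(1913)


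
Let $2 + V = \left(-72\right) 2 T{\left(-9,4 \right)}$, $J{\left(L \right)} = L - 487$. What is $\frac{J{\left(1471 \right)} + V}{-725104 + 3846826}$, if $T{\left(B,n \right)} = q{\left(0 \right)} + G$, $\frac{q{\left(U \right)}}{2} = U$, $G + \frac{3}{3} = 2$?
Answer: $\frac{419}{1560861} \approx 0.00026844$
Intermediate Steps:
$G = 1$ ($G = -1 + 2 = 1$)
$q{\left(U \right)} = 2 U$
$J{\left(L \right)} = -487 + L$
$T{\left(B,n \right)} = 1$ ($T{\left(B,n \right)} = 2 \cdot 0 + 1 = 0 + 1 = 1$)
$V = -146$ ($V = -2 + \left(-72\right) 2 \cdot 1 = -2 - 144 = -146$)
$\frac{J{\left(1471 \right)} + V}{-725104 + 3846826} = \frac{\left(-487 + 1471\right) - 146}{-725104 + 3846826} = \frac{984 - 146}{3121722} = 838 \cdot \frac{1}{3121722} = \frac{419}{1560861}$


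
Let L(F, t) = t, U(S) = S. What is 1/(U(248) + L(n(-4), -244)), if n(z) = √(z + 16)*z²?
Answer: ¼ ≈ 0.25000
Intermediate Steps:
n(z) = z²*√(16 + z) (n(z) = √(16 + z)*z² = z²*√(16 + z))
1/(U(248) + L(n(-4), -244)) = 1/(248 - 244) = 1/4 = ¼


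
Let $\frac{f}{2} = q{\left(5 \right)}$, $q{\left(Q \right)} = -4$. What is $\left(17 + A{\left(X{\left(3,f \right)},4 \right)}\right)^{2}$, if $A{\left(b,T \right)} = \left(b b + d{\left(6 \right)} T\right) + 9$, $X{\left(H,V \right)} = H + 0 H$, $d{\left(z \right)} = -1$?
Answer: $961$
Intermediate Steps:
$f = -8$ ($f = 2 \left(-4\right) = -8$)
$X{\left(H,V \right)} = H$ ($X{\left(H,V \right)} = H + 0 = H$)
$A{\left(b,T \right)} = 9 + b^{2} - T$ ($A{\left(b,T \right)} = \left(b b - T\right) + 9 = \left(b^{2} - T\right) + 9 = 9 + b^{2} - T$)
$\left(17 + A{\left(X{\left(3,f \right)},4 \right)}\right)^{2} = \left(17 + \left(9 + 3^{2} - 4\right)\right)^{2} = \left(17 + \left(9 + 9 - 4\right)\right)^{2} = \left(17 + 14\right)^{2} = 31^{2} = 961$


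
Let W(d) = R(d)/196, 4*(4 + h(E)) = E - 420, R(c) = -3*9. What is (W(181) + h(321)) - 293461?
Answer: -28762009/98 ≈ -2.9349e+5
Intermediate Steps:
R(c) = -27
h(E) = -109 + E/4 (h(E) = -4 + (E - 420)/4 = -4 + (-420 + E)/4 = -4 + (-105 + E/4) = -109 + E/4)
W(d) = -27/196
(W(181) + h(321)) - 293461 = (-27/196 + (-109 + (¼)*321)) - 293461 = (-27/196 + (-109 + 321/4)) - 293461 = (-27/196 - 115/4) - 293461 = -2831/98 - 293461 = -28762009/98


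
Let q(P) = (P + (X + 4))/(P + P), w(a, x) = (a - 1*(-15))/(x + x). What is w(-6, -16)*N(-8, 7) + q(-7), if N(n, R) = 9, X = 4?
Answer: -583/224 ≈ -2.6027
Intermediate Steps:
w(a, x) = (15 + a)/(2*x) (w(a, x) = (a + 15)/((2*x)) = (15 + a)*(1/(2*x)) = (15 + a)/(2*x))
q(P) = (8 + P)/(2*P) (q(P) = (P + (4 + 4))/(P + P) = (P + 8)/((2*P)) = (8 + P)*(1/(2*P)) = (8 + P)/(2*P))
w(-6, -16)*N(-8, 7) + q(-7) = ((½)*(15 - 6)/(-16))*9 + (½)*(8 - 7)/(-7) = ((½)*(-1/16)*9)*9 + (½)*(-⅐)*1 = -9/32*9 - 1/14 = -81/32 - 1/14 = -583/224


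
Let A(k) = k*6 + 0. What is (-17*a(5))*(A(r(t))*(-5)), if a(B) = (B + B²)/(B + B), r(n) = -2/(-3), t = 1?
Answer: 1020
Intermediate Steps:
r(n) = ⅔ (r(n) = -2*(-⅓) = ⅔)
a(B) = (B + B²)/(2*B) (a(B) = (B + B²)/((2*B)) = (B + B²)*(1/(2*B)) = (B + B²)/(2*B))
A(k) = 6*k (A(k) = 6*k + 0 = 6*k)
(-17*a(5))*(A(r(t))*(-5)) = (-17*(½ + (½)*5))*((6*(⅔))*(-5)) = (-17*(½ + 5/2))*(4*(-5)) = -17*3*(-20) = -51*(-20) = 1020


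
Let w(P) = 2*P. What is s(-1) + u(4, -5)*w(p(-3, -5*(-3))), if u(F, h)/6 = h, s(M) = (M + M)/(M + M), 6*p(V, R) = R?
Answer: -149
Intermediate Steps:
p(V, R) = R/6
s(M) = 1 (s(M) = (2*M)/((2*M)) = (2*M)*(1/(2*M)) = 1)
u(F, h) = 6*h
s(-1) + u(4, -5)*w(p(-3, -5*(-3))) = 1 + (6*(-5))*(2*((-5*(-3))/6)) = 1 - 60*(⅙)*15 = 1 - 60*5/2 = 1 - 30*5 = 1 - 150 = -149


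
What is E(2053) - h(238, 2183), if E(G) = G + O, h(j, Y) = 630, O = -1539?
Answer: -116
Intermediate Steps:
E(G) = -1539 + G (E(G) = G - 1539 = -1539 + G)
E(2053) - h(238, 2183) = (-1539 + 2053) - 1*630 = 514 - 630 = -116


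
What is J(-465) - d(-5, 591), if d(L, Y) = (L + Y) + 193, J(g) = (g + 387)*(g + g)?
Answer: 71761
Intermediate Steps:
J(g) = 2*g*(387 + g) (J(g) = (387 + g)*(2*g) = 2*g*(387 + g))
d(L, Y) = 193 + L + Y
J(-465) - d(-5, 591) = 2*(-465)*(387 - 465) - (193 - 5 + 591) = 2*(-465)*(-78) - 1*779 = 72540 - 779 = 71761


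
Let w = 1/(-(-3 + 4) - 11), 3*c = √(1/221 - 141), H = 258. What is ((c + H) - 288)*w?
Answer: 5/2 - I*√1721590/3978 ≈ 2.5 - 0.32984*I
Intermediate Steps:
c = 2*I*√1721590/663 (c = √(1/221 - 141)/3 = √(-31160/221)/3 = (2*I*√1721590/221)/3 = 2*I*√1721590/663 ≈ 3.958*I)
w = -1/12 (w = 1/(-1*1 - 11) = 1/(-1 - 11) = 1/(-12) = -1/12 ≈ -0.083333)
((c + H) - 288)*w = ((2*I*√1721590/663 + 258) - 288)*(-1/12) = ((258 + 2*I*√1721590/663) - 288)*(-1/12) = (-30 + 2*I*√1721590/663)*(-1/12) = 5/2 - I*√1721590/3978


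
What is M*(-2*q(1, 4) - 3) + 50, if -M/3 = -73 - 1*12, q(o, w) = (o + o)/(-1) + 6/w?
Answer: -460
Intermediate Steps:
q(o, w) = -2*o + 6/w (q(o, w) = (2*o)*(-1) + 6/w = -2*o + 6/w)
M = 255 (M = -3*(-73 - 1*12) = -3*(-73 - 12) = -3*(-85) = 255)
M*(-2*q(1, 4) - 3) + 50 = 255*(-2*(-2*1 + 6/4) - 3) + 50 = 255*(-2*(-2 + 6*(1/4)) - 3) + 50 = 255*(-2*(-2 + 3/2) - 3) + 50 = 255*(-2*(-1/2) - 3) + 50 = 255*(1 - 3) + 50 = 255*(-2) + 50 = -510 + 50 = -460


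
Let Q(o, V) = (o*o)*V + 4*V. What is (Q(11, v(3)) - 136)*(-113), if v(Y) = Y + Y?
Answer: -69382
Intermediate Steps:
v(Y) = 2*Y
Q(o, V) = 4*V + V*o² (Q(o, V) = o²*V + 4*V = V*o² + 4*V = 4*V + V*o²)
(Q(11, v(3)) - 136)*(-113) = ((2*3)*(4 + 11²) - 136)*(-113) = (6*(4 + 121) - 136)*(-113) = (6*125 - 136)*(-113) = (750 - 136)*(-113) = 614*(-113) = -69382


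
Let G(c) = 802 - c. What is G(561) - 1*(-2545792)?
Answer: 2546033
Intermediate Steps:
G(561) - 1*(-2545792) = (802 - 1*561) - 1*(-2545792) = (802 - 561) + 2545792 = 241 + 2545792 = 2546033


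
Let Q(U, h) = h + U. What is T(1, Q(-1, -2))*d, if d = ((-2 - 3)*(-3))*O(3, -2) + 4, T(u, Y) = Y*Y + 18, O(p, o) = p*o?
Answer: -2322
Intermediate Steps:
Q(U, h) = U + h
O(p, o) = o*p
T(u, Y) = 18 + Y² (T(u, Y) = Y² + 18 = 18 + Y²)
d = -86 (d = ((-2 - 3)*(-3))*(-2*3) + 4 = -5*(-3)*(-6) + 4 = 15*(-6) + 4 = -90 + 4 = -86)
T(1, Q(-1, -2))*d = (18 + (-1 - 2)²)*(-86) = (18 + (-3)²)*(-86) = (18 + 9)*(-86) = 27*(-86) = -2322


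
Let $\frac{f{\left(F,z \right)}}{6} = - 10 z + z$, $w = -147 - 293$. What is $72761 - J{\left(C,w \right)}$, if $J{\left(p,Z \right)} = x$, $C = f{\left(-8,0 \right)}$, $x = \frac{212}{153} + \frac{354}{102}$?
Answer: $\frac{11131690}{153} \approx 72756.0$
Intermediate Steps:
$w = -440$
$x = \frac{743}{153}$ ($x = 212 \cdot \frac{1}{153} + 354 \cdot \frac{1}{102} = \frac{212}{153} + \frac{59}{17} = \frac{743}{153} \approx 4.8562$)
$f{\left(F,z \right)} = - 54 z$ ($f{\left(F,z \right)} = 6 \left(- 10 z + z\right) = 6 \left(- 9 z\right) = - 54 z$)
$C = 0$ ($C = \left(-54\right) 0 = 0$)
$J{\left(p,Z \right)} = \frac{743}{153}$
$72761 - J{\left(C,w \right)} = 72761 - \frac{743}{153} = \frac{11131690}{153}$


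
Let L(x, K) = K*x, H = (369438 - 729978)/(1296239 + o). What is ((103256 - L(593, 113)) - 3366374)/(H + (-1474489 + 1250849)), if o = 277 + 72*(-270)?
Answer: 354402105721/23800469765 ≈ 14.891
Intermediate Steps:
o = -19163 (o = 277 - 19440 = -19163)
H = -30045/106423 (H = (369438 - 729978)/(1296239 - 19163) = -360540/1277076 = -360540*1/1277076 = -30045/106423 ≈ -0.28232)
((103256 - L(593, 113)) - 3366374)/(H + (-1474489 + 1250849)) = ((103256 - 113*593) - 3366374)/(-30045/106423 + (-1474489 + 1250849)) = ((103256 - 1*67009) - 3366374)/(-30045/106423 - 223640) = ((103256 - 67009) - 3366374)/(-23800469765/106423) = (36247 - 3366374)*(-106423/23800469765) = -3330127*(-106423/23800469765) = 354402105721/23800469765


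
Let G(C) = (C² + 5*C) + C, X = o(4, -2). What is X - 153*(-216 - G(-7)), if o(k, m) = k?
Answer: 34123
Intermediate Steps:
X = 4
G(C) = C² + 6*C
X - 153*(-216 - G(-7)) = 4 - 153*(-216 - (-7)*(6 - 7)) = 4 - 153*(-216 - (-7)*(-1)) = 4 - 153*(-216 - 1*7) = 4 - 153*(-216 - 7) = 4 - 153*(-223) = 4 + 34119 = 34123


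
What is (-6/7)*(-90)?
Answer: 540/7 ≈ 77.143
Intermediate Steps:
(-6/7)*(-90) = ((1/7)*(-6))*(-90) = -6/7*(-90) = 540/7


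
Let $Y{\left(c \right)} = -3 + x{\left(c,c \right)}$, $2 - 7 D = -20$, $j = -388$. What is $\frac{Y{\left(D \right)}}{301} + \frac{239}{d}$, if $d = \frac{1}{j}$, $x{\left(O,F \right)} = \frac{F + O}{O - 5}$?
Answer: $- \frac{362860399}{3913} \approx -92732.0$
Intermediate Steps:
$D = \frac{22}{7}$ ($D = \frac{2}{7} - - \frac{20}{7} = \frac{2}{7} + \frac{20}{7} = \frac{22}{7} \approx 3.1429$)
$x{\left(O,F \right)} = \frac{F + O}{-5 + O}$
$Y{\left(c \right)} = -3 + \frac{2 c}{-5 + c}$ ($Y{\left(c \right)} = -3 + \frac{c + c}{-5 + c} = -3 + \frac{2 c}{-5 + c}$)
$d = - \frac{1}{388}$ ($d = \frac{1}{-388} = - \frac{1}{388} \approx -0.0025773$)
$\frac{Y{\left(D \right)}}{301} + \frac{239}{d} = \frac{\frac{1}{-5 + \frac{22}{7}} \left(15 - \frac{22}{7}\right)}{301} + \frac{239}{- \frac{1}{388}} = \frac{15 - \frac{22}{7}}{- \frac{13}{7}} \cdot \frac{1}{301} + 239 \left(-388\right) = \left(- \frac{7}{13}\right) \frac{83}{7} \cdot \frac{1}{301} - 92732 = \left(- \frac{83}{13}\right) \frac{1}{301} - 92732 = - \frac{83}{3913} - 92732 = - \frac{362860399}{3913}$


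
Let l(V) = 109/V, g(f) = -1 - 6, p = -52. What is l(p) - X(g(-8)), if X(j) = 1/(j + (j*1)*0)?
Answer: -711/364 ≈ -1.9533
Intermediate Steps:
g(f) = -7
X(j) = 1/j (X(j) = 1/(j + j*0) = 1/(j + 0) = 1/j)
l(p) - X(g(-8)) = 109/(-52) - 1/(-7) = 109*(-1/52) - 1*(-1/7) = -109/52 + 1/7 = -711/364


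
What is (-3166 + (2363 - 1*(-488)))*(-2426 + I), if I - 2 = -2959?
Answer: 1695645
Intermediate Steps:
I = -2957 (I = 2 - 2959 = -2957)
(-3166 + (2363 - 1*(-488)))*(-2426 + I) = (-3166 + (2363 - 1*(-488)))*(-2426 - 2957) = (-3166 + (2363 + 488))*(-5383) = (-3166 + 2851)*(-5383) = -315*(-5383) = 1695645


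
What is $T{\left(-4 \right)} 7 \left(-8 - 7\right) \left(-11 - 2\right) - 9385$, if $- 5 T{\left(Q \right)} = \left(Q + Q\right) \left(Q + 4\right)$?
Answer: $-9385$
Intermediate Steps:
$T{\left(Q \right)} = - \frac{2 Q \left(4 + Q\right)}{5}$ ($T{\left(Q \right)} = - \frac{\left(Q + Q\right) \left(Q + 4\right)}{5} = - \frac{2 Q \left(4 + Q\right)}{5}$)
$T{\left(-4 \right)} 7 \left(-8 - 7\right) \left(-11 - 2\right) - 9385 = \left(- \frac{2}{5}\right) \left(-4\right) \left(4 - 4\right) 7 \left(-8 - 7\right) \left(-11 - 2\right) - 9385 = \left(- \frac{2}{5}\right) \left(-4\right) 0 \cdot 7 \left(\left(-15\right) \left(-13\right)\right) - 9385 = 0 \cdot 7 \cdot 195 - 9385 = 0 \cdot 195 - 9385 = 0 - 9385 = -9385$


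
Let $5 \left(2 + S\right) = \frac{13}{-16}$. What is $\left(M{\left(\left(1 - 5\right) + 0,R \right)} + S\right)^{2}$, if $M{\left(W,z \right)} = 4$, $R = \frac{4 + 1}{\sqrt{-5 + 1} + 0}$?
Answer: $\frac{21609}{6400} \approx 3.3764$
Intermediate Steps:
$S = - \frac{173}{80}$ ($S = -2 + \frac{13 \frac{1}{-16}}{5} = -2 + \frac{13 \left(- \frac{1}{16}\right)}{5} = -2 + \frac{1}{5} \left(- \frac{13}{16}\right) = -2 - \frac{13}{80} = - \frac{173}{80} \approx -2.1625$)
$R = - \frac{5 i}{2}$ ($R = \frac{5}{\sqrt{-4} + 0} = \frac{5}{2 i + 0} = \frac{5}{2 i} = 5 \left(- \frac{i}{2}\right) = - \frac{5 i}{2} \approx - 2.5 i$)
$\left(M{\left(\left(1 - 5\right) + 0,R \right)} + S\right)^{2} = \left(4 - \frac{173}{80}\right)^{2} = \left(\frac{147}{80}\right)^{2} = \frac{21609}{6400}$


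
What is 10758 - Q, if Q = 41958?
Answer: -31200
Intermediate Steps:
10758 - Q = 10758 - 1*41958 = 10758 - 41958 = -31200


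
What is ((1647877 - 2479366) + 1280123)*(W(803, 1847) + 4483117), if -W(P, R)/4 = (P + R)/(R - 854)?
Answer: 1997195005672354/993 ≈ 2.0113e+12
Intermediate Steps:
W(P, R) = -4*(P + R)/(-854 + R) (W(P, R) = -4*(P + R)/(R - 854) = -4*(P + R)/(-854 + R))
((1647877 - 2479366) + 1280123)*(W(803, 1847) + 4483117) = ((1647877 - 2479366) + 1280123)*(4*(-1*803 - 1*1847)/(-854 + 1847) + 4483117) = (-831489 + 1280123)*(4*(-803 - 1847)/993 + 4483117) = 448634*(4*(1/993)*(-2650) + 4483117) = 448634*(-10600/993 + 4483117) = 448634*(4451724581/993) = 1997195005672354/993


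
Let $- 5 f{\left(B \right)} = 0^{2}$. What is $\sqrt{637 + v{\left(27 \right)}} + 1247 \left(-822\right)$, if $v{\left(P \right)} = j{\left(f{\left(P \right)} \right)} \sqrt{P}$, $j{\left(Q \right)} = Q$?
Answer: $-1025034 + 7 \sqrt{13} \approx -1.025 \cdot 10^{6}$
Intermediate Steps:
$f{\left(B \right)} = 0$ ($f{\left(B \right)} = - \frac{0^{2}}{5} = \left(- \frac{1}{5}\right) 0 = 0$)
$v{\left(P \right)} = 0$ ($v{\left(P \right)} = 0 \sqrt{P} = 0$)
$\sqrt{637 + v{\left(27 \right)}} + 1247 \left(-822\right) = \sqrt{637 + 0} + 1247 \left(-822\right) = \sqrt{637} - 1025034 = 7 \sqrt{13} - 1025034 = -1025034 + 7 \sqrt{13}$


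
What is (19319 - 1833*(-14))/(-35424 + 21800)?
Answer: -44981/13624 ≈ -3.3016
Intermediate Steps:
(19319 - 1833*(-14))/(-35424 + 21800) = (19319 + 25662)/(-13624) = 44981*(-1/13624) = -44981/13624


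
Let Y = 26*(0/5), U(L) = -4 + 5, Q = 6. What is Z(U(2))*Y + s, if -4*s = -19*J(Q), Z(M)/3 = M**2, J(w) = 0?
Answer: 0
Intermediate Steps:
U(L) = 1
Z(M) = 3*M**2
Y = 0 (Y = 26*(0*(1/5)) = 26*0 = 0)
s = 0 (s = -(-19)*0/4 = -1/4*0 = 0)
Z(U(2))*Y + s = (3*1**2)*0 + 0 = (3*1)*0 + 0 = 3*0 + 0 = 0 + 0 = 0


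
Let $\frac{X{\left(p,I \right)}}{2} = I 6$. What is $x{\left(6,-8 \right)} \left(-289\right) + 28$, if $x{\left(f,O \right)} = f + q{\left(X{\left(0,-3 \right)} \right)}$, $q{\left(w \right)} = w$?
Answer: $8698$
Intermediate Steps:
$X{\left(p,I \right)} = 12 I$ ($X{\left(p,I \right)} = 2 I 6 = 2 \cdot 6 I = 12 I$)
$x{\left(f,O \right)} = -36 + f$ ($x{\left(f,O \right)} = f + 12 \left(-3\right) = f - 36 = -36 + f$)
$x{\left(6,-8 \right)} \left(-289\right) + 28 = \left(-36 + 6\right) \left(-289\right) + 28 = \left(-30\right) \left(-289\right) + 28 = 8670 + 28 = 8698$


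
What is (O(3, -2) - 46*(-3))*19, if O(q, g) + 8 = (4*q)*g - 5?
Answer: 1919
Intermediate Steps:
O(q, g) = -13 + 4*g*q (O(q, g) = -8 + ((4*q)*g - 5) = -8 + (4*g*q - 5) = -8 + (-5 + 4*g*q) = -13 + 4*g*q)
(O(3, -2) - 46*(-3))*19 = ((-13 + 4*(-2)*3) - 46*(-3))*19 = ((-13 - 24) + 138)*19 = (-37 + 138)*19 = 101*19 = 1919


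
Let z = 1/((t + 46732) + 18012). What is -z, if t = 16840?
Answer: -1/81584 ≈ -1.2257e-5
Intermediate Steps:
z = 1/81584 (z = 1/((16840 + 46732) + 18012) = 1/(63572 + 18012) = 1/81584 ≈ 1.2257e-5)
-z = -1*1/81584 = -1/81584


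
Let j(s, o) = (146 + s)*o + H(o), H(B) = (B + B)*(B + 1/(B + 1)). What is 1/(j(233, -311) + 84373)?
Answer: 155/24791941 ≈ 6.2520e-6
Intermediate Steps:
H(B) = 2*B*(B + 1/(1 + B)) (H(B) = (2*B)*(B + 1/(1 + B)) = 2*B*(B + 1/(1 + B)))
j(s, o) = o*(146 + s) + 2*o*(1 + o + o**2)/(1 + o) (j(s, o) = (146 + s)*o + 2*o*(1 + o + o**2)/(1 + o) = o*(146 + s) + 2*o*(1 + o + o**2)/(1 + o))
1/(j(233, -311) + 84373) = 1/(-311*(148 + 233 + 2*(-311)**2 + 148*(-311) - 311*233)/(1 - 311) + 84373) = 1/(-311*(148 + 233 + 2*96721 - 46028 - 72463)/(-310) + 84373) = 1/(-311*(-1/310)*(148 + 233 + 193442 - 46028 - 72463) + 84373) = 1/(-311*(-1/310)*75332 + 84373) = 1/(11714126/155 + 84373) = 1/(24791941/155) = 155/24791941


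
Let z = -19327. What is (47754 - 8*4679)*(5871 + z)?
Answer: -138892832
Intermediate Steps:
(47754 - 8*4679)*(5871 + z) = (47754 - 8*4679)*(5871 - 19327) = (47754 - 37432)*(-13456) = 10322*(-13456) = -138892832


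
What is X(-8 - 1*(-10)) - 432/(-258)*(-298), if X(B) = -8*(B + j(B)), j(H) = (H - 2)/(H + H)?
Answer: -22144/43 ≈ -514.98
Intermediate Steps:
j(H) = (-2 + H)/(2*H) (j(H) = (-2 + H)/((2*H)) = (-2 + H)*(1/(2*H)) = (-2 + H)/(2*H))
X(B) = -8*B - 4*(-2 + B)/B (X(B) = -8*(B + (-2 + B)/(2*B)) = -8*B - 4*(-2 + B)/B)
X(-8 - 1*(-10)) - 432/(-258)*(-298) = (-4 - 8*(-8 - 1*(-10)) + 8/(-8 - 1*(-10))) - 432/(-258)*(-298) = (-4 - 8*(-8 + 10) + 8/(-8 + 10)) - 432*(-1/258)*(-298) = (-4 - 8*2 + 8/2) + (72/43)*(-298) = (-4 - 16 + 8*(½)) - 21456/43 = (-4 - 16 + 4) - 21456/43 = -16 - 21456/43 = -22144/43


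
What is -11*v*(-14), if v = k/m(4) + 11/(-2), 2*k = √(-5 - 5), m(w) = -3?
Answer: -847 - 77*I*√10/3 ≈ -847.0 - 81.165*I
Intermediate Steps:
k = I*√10/2 (k = √(-5 - 5)/2 = √(-10)/2 = (I*√10)/2 = I*√10/2 ≈ 1.5811*I)
v = -11/2 - I*√10/6 (v = (I*√10/2)/(-3) + 11/(-2) = (I*√10/2)*(-⅓) + 11*(-½) = -I*√10/6 - 11/2 = -11/2 - I*√10/6 ≈ -5.5 - 0.52705*I)
-11*v*(-14) = -11*(-11/2 - I*√10/6)*(-14) = (121/2 + 11*I*√10/6)*(-14) = -847 - 77*I*√10/3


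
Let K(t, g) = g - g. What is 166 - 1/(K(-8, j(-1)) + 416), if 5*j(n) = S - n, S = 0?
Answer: 69055/416 ≈ 166.00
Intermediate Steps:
j(n) = -n/5 (j(n) = (0 - n)/5 = (-n)/5 = -n/5)
K(t, g) = 0
166 - 1/(K(-8, j(-1)) + 416) = 166 - 1/(0 + 416) = 166 - 1/416 = 69055/416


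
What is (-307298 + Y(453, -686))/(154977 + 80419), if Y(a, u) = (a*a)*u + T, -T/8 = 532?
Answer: -35271232/58849 ≈ -599.35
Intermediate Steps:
T = -4256 (T = -8*532 = -4256)
Y(a, u) = -4256 + u*a² (Y(a, u) = (a*a)*u - 4256 = a²*u - 4256 = u*a² - 4256 = -4256 + u*a²)
(-307298 + Y(453, -686))/(154977 + 80419) = (-307298 + (-4256 - 686*453²))/(154977 + 80419) = (-307298 + (-4256 - 686*205209))/235396 = (-307298 + (-4256 - 140773374))*(1/235396) = (-307298 - 140777630)*(1/235396) = -141084928*1/235396 = -35271232/58849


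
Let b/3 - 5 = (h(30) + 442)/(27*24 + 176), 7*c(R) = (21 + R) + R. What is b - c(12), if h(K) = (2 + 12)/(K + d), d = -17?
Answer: 95460/9373 ≈ 10.185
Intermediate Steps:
c(R) = 3 + 2*R/7 (c(R) = ((21 + R) + R)/7 = (21 + 2*R)/7 = 3 + 2*R/7)
h(K) = 14/(-17 + K) (h(K) = (2 + 12)/(K - 17) = 14/(-17 + K))
b = 22245/1339 (b = 15 + 3*((14/(-17 + 30) + 442)/(27*24 + 176)) = 15 + 3*((14/13 + 442)/(648 + 176)) = 15 + 3*((14*(1/13) + 442)/824) = 15 + 3*((14/13 + 442)*(1/824)) = 15 + 3*((5760/13)*(1/824)) = 15 + 3*(720/1339) = 15 + 2160/1339 = 22245/1339 ≈ 16.613)
b - c(12) = 22245/1339 - (3 + (2/7)*12) = 22245/1339 - (3 + 24/7) = 22245/1339 - 1*45/7 = 22245/1339 - 45/7 = 95460/9373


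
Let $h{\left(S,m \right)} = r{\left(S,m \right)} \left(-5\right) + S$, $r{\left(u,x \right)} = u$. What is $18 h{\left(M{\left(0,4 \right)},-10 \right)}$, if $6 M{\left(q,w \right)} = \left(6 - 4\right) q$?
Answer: $0$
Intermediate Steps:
$M{\left(q,w \right)} = \frac{q}{3}$ ($M{\left(q,w \right)} = \frac{\left(6 - 4\right) q}{6} = \frac{2 q}{6} = \frac{q}{3}$)
$h{\left(S,m \right)} = - 4 S$ ($h{\left(S,m \right)} = S \left(-5\right) + S = - 5 S + S = - 4 S$)
$18 h{\left(M{\left(0,4 \right)},-10 \right)} = 18 \left(- 4 \cdot \frac{1}{3} \cdot 0\right) = 18 \left(\left(-4\right) 0\right) = 18 \cdot 0 = 0$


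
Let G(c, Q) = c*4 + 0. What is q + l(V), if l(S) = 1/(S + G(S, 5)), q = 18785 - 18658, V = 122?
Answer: 77471/610 ≈ 127.00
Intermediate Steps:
q = 127
G(c, Q) = 4*c (G(c, Q) = 4*c + 0 = 4*c)
l(S) = 1/(5*S) (l(S) = 1/(S + 4*S) = 1/(5*S))
q + l(V) = 127 + (1/5)/122 = 127 + (1/5)*(1/122) = 127 + 1/610 = 77471/610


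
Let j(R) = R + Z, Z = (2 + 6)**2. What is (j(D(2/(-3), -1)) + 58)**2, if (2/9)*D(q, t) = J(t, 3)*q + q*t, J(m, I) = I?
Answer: 13456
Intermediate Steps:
Z = 64 (Z = 8**2 = 64)
D(q, t) = 27*q/2 + 9*q*t/2 (D(q, t) = 9*(3*q + q*t)/2 = 27*q/2 + 9*q*t/2)
j(R) = 64 + R (j(R) = R + 64 = 64 + R)
(j(D(2/(-3), -1)) + 58)**2 = ((64 + 9*(2/(-3))*(3 - 1)/2) + 58)**2 = ((64 + (9/2)*(2*(-1/3))*2) + 58)**2 = ((64 + (9/2)*(-2/3)*2) + 58)**2 = ((64 - 6) + 58)**2 = (58 + 58)**2 = 116**2 = 13456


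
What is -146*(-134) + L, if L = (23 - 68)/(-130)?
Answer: 508673/26 ≈ 19564.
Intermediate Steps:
L = 9/26 (L = -45*(-1/130) = 9/26 ≈ 0.34615)
-146*(-134) + L = -146*(-134) + 9/26 = 19564 + 9/26 = 508673/26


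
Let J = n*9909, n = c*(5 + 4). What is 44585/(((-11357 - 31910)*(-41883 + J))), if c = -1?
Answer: 44585/5670746088 ≈ 7.8623e-6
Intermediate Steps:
n = -9 (n = -(5 + 4) = -1*9 = -9)
J = -89181 (J = -9*9909 = -89181)
44585/(((-11357 - 31910)*(-41883 + J))) = 44585/(((-11357 - 31910)*(-41883 - 89181))) = 44585/((-43267*(-131064))) = 44585/5670746088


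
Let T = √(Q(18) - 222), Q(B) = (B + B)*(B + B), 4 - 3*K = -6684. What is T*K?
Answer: 6688*√1074/3 ≈ 73060.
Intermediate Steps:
K = 6688/3 (K = 4/3 - ⅓*(-6684) = 4/3 + 2228 = 6688/3 ≈ 2229.3)
Q(B) = 4*B² (Q(B) = (2*B)*(2*B) = 4*B²)
T = √1074 (T = √(4*18² - 222) = √(4*324 - 222) = √(1296 - 222) = √1074 ≈ 32.772)
T*K = √1074*(6688/3) = 6688*√1074/3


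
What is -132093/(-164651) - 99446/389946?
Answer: 17567626816/32102499423 ≈ 0.54724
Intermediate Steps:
-132093/(-164651) - 99446/389946 = -132093*(-1/164651) - 99446*1/389946 = 132093/164651 - 49723/194973 = 17567626816/32102499423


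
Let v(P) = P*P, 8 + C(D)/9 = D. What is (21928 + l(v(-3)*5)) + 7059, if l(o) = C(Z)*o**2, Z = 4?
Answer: -43913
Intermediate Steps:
C(D) = -72 + 9*D
v(P) = P**2
l(o) = -36*o**2 (l(o) = (-72 + 9*4)*o**2 = (-72 + 36)*o**2 = -36*o**2)
(21928 + l(v(-3)*5)) + 7059 = (21928 - 36*((-3)**2*5)**2) + 7059 = (21928 - 36*(9*5)**2) + 7059 = (21928 - 36*45**2) + 7059 = (21928 - 36*2025) + 7059 = (21928 - 72900) + 7059 = -50972 + 7059 = -43913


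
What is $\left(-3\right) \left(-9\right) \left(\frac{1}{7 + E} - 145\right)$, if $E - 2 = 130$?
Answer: $- \frac{544158}{139} \approx -3914.8$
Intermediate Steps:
$E = 132$ ($E = 2 + 130 = 132$)
$\left(-3\right) \left(-9\right) \left(\frac{1}{7 + E} - 145\right) = \left(-3\right) \left(-9\right) \left(\frac{1}{7 + 132} - 145\right) = 27 \left(\frac{1}{139} - 145\right) = 27 \left(- \frac{20154}{139}\right) = - \frac{544158}{139}$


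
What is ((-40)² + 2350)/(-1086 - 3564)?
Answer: -79/93 ≈ -0.84946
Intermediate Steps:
((-40)² + 2350)/(-1086 - 3564) = (1600 + 2350)/(-4650) = 3950*(-1/4650) = -79/93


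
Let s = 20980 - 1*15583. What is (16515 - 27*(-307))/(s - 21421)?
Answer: -6201/4006 ≈ -1.5479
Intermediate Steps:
s = 5397 (s = 20980 - 15583 = 5397)
(16515 - 27*(-307))/(s - 21421) = (16515 - 27*(-307))/(5397 - 21421) = (16515 + 8289)/(-16024) = 24804*(-1/16024) = -6201/4006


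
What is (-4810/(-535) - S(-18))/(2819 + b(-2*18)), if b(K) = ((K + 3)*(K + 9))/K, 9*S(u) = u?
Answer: 4704/1195939 ≈ 0.0039333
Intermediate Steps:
S(u) = u/9
b(K) = (3 + K)*(9 + K)/K (b(K) = ((3 + K)*(9 + K))/K = (3 + K)*(9 + K)/K)
(-4810/(-535) - S(-18))/(2819 + b(-2*18)) = (-4810/(-535) - (-18)/9)/(2819 + (12 - 2*18 + 27/((-2*18)))) = (-4810*(-1/535) - 1*(-2))/(2819 + (12 - 36 + 27/(-36))) = (962/107 + 2)/(2819 + (12 - 36 + 27*(-1/36))) = 1176/(107*(2819 + (12 - 36 - 3/4))) = 1176/(107*(2819 - 99/4)) = 1176/(107*(11177/4)) = (1176/107)*(4/11177) = 4704/1195939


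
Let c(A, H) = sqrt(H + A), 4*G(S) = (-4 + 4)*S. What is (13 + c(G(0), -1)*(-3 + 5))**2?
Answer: 165 + 52*I ≈ 165.0 + 52.0*I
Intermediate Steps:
G(S) = 0 (G(S) = ((-4 + 4)*S)/4 = (0*S)/4 = (1/4)*0 = 0)
c(A, H) = sqrt(A + H)
(13 + c(G(0), -1)*(-3 + 5))**2 = (13 + sqrt(0 - 1)*(-3 + 5))**2 = (13 + sqrt(-1)*2)**2 = (13 + I*2)**2 = (13 + 2*I)**2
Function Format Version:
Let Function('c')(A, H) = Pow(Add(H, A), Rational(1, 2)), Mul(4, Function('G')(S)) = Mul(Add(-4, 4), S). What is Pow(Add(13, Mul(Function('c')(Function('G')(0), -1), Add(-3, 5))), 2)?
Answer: Add(165, Mul(52, I)) ≈ Add(165.00, Mul(52.000, I))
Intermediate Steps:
Function('G')(S) = 0 (Function('G')(S) = Mul(Rational(1, 4), Mul(Add(-4, 4), S)) = Mul(Rational(1, 4), Mul(0, S)) = Mul(Rational(1, 4), 0) = 0)
Function('c')(A, H) = Pow(Add(A, H), Rational(1, 2))
Pow(Add(13, Mul(Function('c')(Function('G')(0), -1), Add(-3, 5))), 2) = Pow(Add(13, Mul(Pow(Add(0, -1), Rational(1, 2)), Add(-3, 5))), 2) = Pow(Add(13, Mul(Pow(-1, Rational(1, 2)), 2)), 2) = Pow(Add(13, Mul(I, 2)), 2) = Pow(Add(13, Mul(2, I)), 2)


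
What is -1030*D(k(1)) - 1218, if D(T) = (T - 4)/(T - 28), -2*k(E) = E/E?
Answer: -26232/19 ≈ -1380.6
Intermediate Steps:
k(E) = -½ (k(E) = -E/(2*E) = -½*1 = -½)
D(T) = (-4 + T)/(-28 + T)
-1030*D(k(1)) - 1218 = -1030*(-4 - ½)/(-28 - ½) - 1218 = -1030*(-9)/((-57/2)*2) - 1218 = -(-2060)*(-9)/(57*2) - 1218 = -1030*3/19 - 1218 = -3090/19 - 1218 = -26232/19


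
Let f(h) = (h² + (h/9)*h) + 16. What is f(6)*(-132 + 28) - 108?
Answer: -5932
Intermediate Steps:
f(h) = 16 + 10*h²/9 (f(h) = (h² + (h*(⅑))*h) + 16 = (h² + (h/9)*h) + 16 = (h² + h²/9) + 16 = 10*h²/9 + 16 = 16 + 10*h²/9)
f(6)*(-132 + 28) - 108 = (16 + (10/9)*6²)*(-132 + 28) - 108 = (16 + (10/9)*36)*(-104) - 108 = (16 + 40)*(-104) - 108 = 56*(-104) - 108 = -5824 - 108 = -5932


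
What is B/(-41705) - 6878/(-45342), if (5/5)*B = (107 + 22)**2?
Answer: -233844616/945494055 ≈ -0.24733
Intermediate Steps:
B = 16641 (B = (107 + 22)**2 = 129**2 = 16641)
B/(-41705) - 6878/(-45342) = 16641/(-41705) - 6878/(-45342) = 16641*(-1/41705) - 6878*(-1/45342) = -16641/41705 + 3439/22671 = -233844616/945494055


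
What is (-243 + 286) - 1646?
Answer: -1603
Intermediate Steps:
(-243 + 286) - 1646 = 43 - 1646 = -1603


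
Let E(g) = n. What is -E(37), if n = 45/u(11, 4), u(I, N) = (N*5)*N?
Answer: -9/16 ≈ -0.56250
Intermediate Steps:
u(I, N) = 5*N**2 (u(I, N) = (5*N)*N = 5*N**2)
n = 9/16 (n = 45/((5*4**2)) = 45/((5*16)) = 45/80 = 45*(1/80) = 9/16 ≈ 0.56250)
E(g) = 9/16
-E(37) = -1*9/16 = -9/16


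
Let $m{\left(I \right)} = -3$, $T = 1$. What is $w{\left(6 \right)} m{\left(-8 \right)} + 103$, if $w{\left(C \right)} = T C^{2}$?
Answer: $-5$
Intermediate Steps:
$w{\left(C \right)} = C^{2}$ ($w{\left(C \right)} = 1 C^{2} = C^{2}$)
$w{\left(6 \right)} m{\left(-8 \right)} + 103 = 6^{2} \left(-3\right) + 103 = 36 \left(-3\right) + 103 = -108 + 103 = -5$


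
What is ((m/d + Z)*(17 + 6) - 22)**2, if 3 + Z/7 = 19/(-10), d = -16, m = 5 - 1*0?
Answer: 4283309809/6400 ≈ 6.6927e+5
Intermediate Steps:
m = 5 (m = 5 + 0 = 5)
Z = -343/10 (Z = -21 + 7*(19/(-10)) = -21 + 7*(19*(-1/10)) = -21 + 7*(-19/10) = -21 - 133/10 = -343/10 ≈ -34.300)
((m/d + Z)*(17 + 6) - 22)**2 = ((5/(-16) - 343/10)*(17 + 6) - 22)**2 = ((5*(-1/16) - 343/10)*23 - 22)**2 = ((-5/16 - 343/10)*23 - 22)**2 = (-2769/80*23 - 22)**2 = (-63687/80 - 22)**2 = (-65447/80)**2 = 4283309809/6400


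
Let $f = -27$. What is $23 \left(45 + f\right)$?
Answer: $414$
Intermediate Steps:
$23 \left(45 + f\right) = 23 \left(45 - 27\right) = 23 \cdot 18 = 414$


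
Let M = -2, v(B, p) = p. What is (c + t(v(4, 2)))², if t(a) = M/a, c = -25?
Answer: 676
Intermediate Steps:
t(a) = -2/a
(c + t(v(4, 2)))² = (-25 - 2/2)² = (-25 - 2*½)² = (-25 - 1)² = (-26)² = 676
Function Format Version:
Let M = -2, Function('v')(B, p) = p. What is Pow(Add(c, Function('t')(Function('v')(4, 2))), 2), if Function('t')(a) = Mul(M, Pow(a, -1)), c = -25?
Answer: 676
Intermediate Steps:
Function('t')(a) = Mul(-2, Pow(a, -1))
Pow(Add(c, Function('t')(Function('v')(4, 2))), 2) = Pow(Add(-25, Mul(-2, Pow(2, -1))), 2) = Pow(Add(-25, Mul(-2, Rational(1, 2))), 2) = Pow(Add(-25, -1), 2) = Pow(-26, 2) = 676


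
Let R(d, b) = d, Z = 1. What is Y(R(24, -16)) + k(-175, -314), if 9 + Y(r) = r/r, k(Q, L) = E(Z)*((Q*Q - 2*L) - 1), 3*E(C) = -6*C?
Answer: -62512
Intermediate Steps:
E(C) = -2*C (E(C) = (-6*C)/3 = -2*C)
k(Q, L) = 2 - 2*Q**2 + 4*L (k(Q, L) = (-2*1)*((Q*Q - 2*L) - 1) = -2*((Q**2 - 2*L) - 1) = -2*(-1 + Q**2 - 2*L) = 2 - 2*Q**2 + 4*L)
Y(r) = -8 (Y(r) = -9 + r/r = -9 + 1 = -8)
Y(R(24, -16)) + k(-175, -314) = -8 + (2 - 2*(-175)**2 + 4*(-314)) = -8 + (2 - 2*30625 - 1256) = -8 + (2 - 61250 - 1256) = -8 - 62504 = -62512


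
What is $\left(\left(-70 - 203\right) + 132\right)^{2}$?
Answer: $19881$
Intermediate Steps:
$\left(\left(-70 - 203\right) + 132\right)^{2} = \left(-273 + 132\right)^{2} = \left(-141\right)^{2} = 19881$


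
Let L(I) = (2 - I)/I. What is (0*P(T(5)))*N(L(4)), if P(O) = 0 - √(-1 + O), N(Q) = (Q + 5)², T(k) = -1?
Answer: 0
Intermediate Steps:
L(I) = (2 - I)/I
N(Q) = (5 + Q)²
P(O) = -√(-1 + O)
(0*P(T(5)))*N(L(4)) = (0*(-√(-1 - 1)))*(5 + (2 - 1*4)/4)² = (0*(-√(-2)))*(5 + (2 - 4)/4)² = (0*(-I*√2))*(5 + (¼)*(-2))² = (0*(-I*√2))*(5 - ½)² = 0*(9/2)² = 0*(81/4) = 0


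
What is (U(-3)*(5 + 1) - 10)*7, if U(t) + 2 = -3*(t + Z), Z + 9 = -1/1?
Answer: 1484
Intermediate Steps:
Z = -10 (Z = -9 - 1/1 = -9 - 1*1 = -9 - 1 = -10)
U(t) = 28 - 3*t (U(t) = -2 - 3*(t - 10) = -2 - 3*(-10 + t) = -2 + (30 - 3*t) = 28 - 3*t)
(U(-3)*(5 + 1) - 10)*7 = ((28 - 3*(-3))*(5 + 1) - 10)*7 = ((28 + 9)*6 - 10)*7 = (37*6 - 10)*7 = (222 - 10)*7 = 212*7 = 1484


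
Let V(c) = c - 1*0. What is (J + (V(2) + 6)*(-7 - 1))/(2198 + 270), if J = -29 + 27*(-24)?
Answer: -741/2468 ≈ -0.30024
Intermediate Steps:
V(c) = c (V(c) = c + 0 = c)
J = -677 (J = -29 - 648 = -677)
(J + (V(2) + 6)*(-7 - 1))/(2198 + 270) = (-677 + (2 + 6)*(-7 - 1))/(2198 + 270) = (-677 + 8*(-8))/2468 = (-677 - 64)*(1/2468) = -741*1/2468 = -741/2468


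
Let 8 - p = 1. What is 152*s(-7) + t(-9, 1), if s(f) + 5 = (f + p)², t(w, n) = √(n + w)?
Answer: -760 + 2*I*√2 ≈ -760.0 + 2.8284*I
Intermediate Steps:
p = 7 (p = 8 - 1*1 = 8 - 1 = 7)
s(f) = -5 + (7 + f)² (s(f) = -5 + (f + 7)² = -5 + (7 + f)²)
152*s(-7) + t(-9, 1) = 152*(-5 + (7 - 7)²) + √(1 - 9) = 152*(-5 + 0²) + √(-8) = 152*(-5 + 0) + 2*I*√2 = 152*(-5) + 2*I*√2 = -760 + 2*I*√2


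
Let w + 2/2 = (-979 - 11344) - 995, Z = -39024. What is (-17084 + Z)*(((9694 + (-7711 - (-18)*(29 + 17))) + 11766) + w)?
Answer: -70583864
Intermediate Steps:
w = -13319 (w = -1 + ((-979 - 11344) - 995) = -1 + (-12323 - 995) = -1 - 13318 = -13319)
(-17084 + Z)*(((9694 + (-7711 - (-18)*(29 + 17))) + 11766) + w) = (-17084 - 39024)*(((9694 + (-7711 - (-18)*(29 + 17))) + 11766) - 13319) = -56108*(((9694 + (-7711 - (-18)*46)) + 11766) - 13319) = -56108*(((9694 + (-7711 - 1*(-828))) + 11766) - 13319) = -56108*(((9694 + (-7711 + 828)) + 11766) - 13319) = -56108*(((9694 - 6883) + 11766) - 13319) = -56108*((2811 + 11766) - 13319) = -56108*(14577 - 13319) = -56108*1258 = -70583864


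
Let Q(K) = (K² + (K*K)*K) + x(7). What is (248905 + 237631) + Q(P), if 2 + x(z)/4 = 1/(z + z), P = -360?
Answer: -322279102/7 ≈ -4.6040e+7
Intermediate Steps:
x(z) = -8 + 2/z (x(z) = -8 + 4/(z + z) = -8 + 4/((2*z)) = -8 + 4*(1/(2*z)) = -8 + 2/z)
Q(K) = -54/7 + K² + K³ (Q(K) = (K² + (K*K)*K) + (-8 + 2/7) = (K² + K²*K) + (-8 + 2*(⅐)) = (K² + K³) + (-8 + 2/7) = (K² + K³) - 54/7 = -54/7 + K² + K³)
(248905 + 237631) + Q(P) = (248905 + 237631) + (-54/7 + (-360)² + (-360)³) = 486536 + (-54/7 + 129600 - 46656000) = 486536 - 325684854/7 = -322279102/7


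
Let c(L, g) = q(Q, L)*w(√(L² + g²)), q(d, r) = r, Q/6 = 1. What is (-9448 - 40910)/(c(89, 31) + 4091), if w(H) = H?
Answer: 206014578/53618041 - 4481862*√8882/53618041 ≈ -4.0355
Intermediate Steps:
Q = 6 (Q = 6*1 = 6)
c(L, g) = L*√(L² + g²)
(-9448 - 40910)/(c(89, 31) + 4091) = (-9448 - 40910)/(89*√(89² + 31²) + 4091) = -50358/(89*√(7921 + 961) + 4091) = -50358/(89*√8882 + 4091) = -50358/(4091 + 89*√8882)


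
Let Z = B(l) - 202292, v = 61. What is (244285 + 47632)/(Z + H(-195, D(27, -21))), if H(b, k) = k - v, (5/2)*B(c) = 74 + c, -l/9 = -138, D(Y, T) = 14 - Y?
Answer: -1459585/1009198 ≈ -1.4463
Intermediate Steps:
l = 1242 (l = -9*(-138) = 1242)
B(c) = 148/5 + 2*c/5 (B(c) = 2*(74 + c)/5 = 148/5 + 2*c/5)
H(b, k) = -61 + k (H(b, k) = k - 1*61 = k - 61 = -61 + k)
Z = -1008828/5 (Z = (148/5 + (⅖)*1242) - 202292 = (148/5 + 2484/5) - 202292 = 2632/5 - 202292 = -1008828/5 ≈ -2.0177e+5)
(244285 + 47632)/(Z + H(-195, D(27, -21))) = (244285 + 47632)/(-1008828/5 + (-61 + (14 - 1*27))) = 291917/(-1008828/5 + (-61 + (14 - 27))) = 291917/(-1008828/5 + (-61 - 13)) = 291917/(-1008828/5 - 74) = 291917/(-1009198/5) = 291917*(-5/1009198) = -1459585/1009198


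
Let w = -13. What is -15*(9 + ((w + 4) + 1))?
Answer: -15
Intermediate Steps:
-15*(9 + ((w + 4) + 1)) = -15*(9 + ((-13 + 4) + 1)) = -15*(9 + (-9 + 1)) = -15*(9 - 8) = -15*1 = -15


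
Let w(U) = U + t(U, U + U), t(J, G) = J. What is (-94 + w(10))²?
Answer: 5476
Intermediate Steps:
w(U) = 2*U (w(U) = U + U = 2*U)
(-94 + w(10))² = (-94 + 2*10)² = (-94 + 20)² = (-74)² = 5476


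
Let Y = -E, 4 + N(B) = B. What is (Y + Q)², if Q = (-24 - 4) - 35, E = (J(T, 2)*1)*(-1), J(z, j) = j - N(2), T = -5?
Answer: 3481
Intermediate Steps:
N(B) = -4 + B
J(z, j) = 2 + j (J(z, j) = j - (-4 + 2) = j - 1*(-2) = j + 2 = 2 + j)
E = -4 (E = ((2 + 2)*1)*(-1) = (4*1)*(-1) = 4*(-1) = -4)
Y = 4 (Y = -1*(-4) = 4)
Q = -63 (Q = -28 - 35 = -63)
(Y + Q)² = (4 - 63)² = (-59)² = 3481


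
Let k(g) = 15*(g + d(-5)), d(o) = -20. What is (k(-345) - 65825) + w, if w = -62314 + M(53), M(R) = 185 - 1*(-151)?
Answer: -133278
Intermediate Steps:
M(R) = 336 (M(R) = 185 + 151 = 336)
w = -61978 (w = -62314 + 336 = -61978)
k(g) = -300 + 15*g (k(g) = 15*(g - 20) = 15*(-20 + g) = -300 + 15*g)
(k(-345) - 65825) + w = ((-300 + 15*(-345)) - 65825) - 61978 = ((-300 - 5175) - 65825) - 61978 = (-5475 - 65825) - 61978 = -71300 - 61978 = -133278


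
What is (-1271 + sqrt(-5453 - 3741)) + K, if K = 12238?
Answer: 10967 + I*sqrt(9194) ≈ 10967.0 + 95.885*I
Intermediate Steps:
(-1271 + sqrt(-5453 - 3741)) + K = (-1271 + sqrt(-5453 - 3741)) + 12238 = (-1271 + sqrt(-9194)) + 12238 = (-1271 + I*sqrt(9194)) + 12238 = 10967 + I*sqrt(9194)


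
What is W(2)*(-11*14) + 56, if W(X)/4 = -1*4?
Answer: 2520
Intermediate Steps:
W(X) = -16 (W(X) = 4*(-1*4) = 4*(-4) = -16)
W(2)*(-11*14) + 56 = -(-176)*14 + 56 = -16*(-154) + 56 = 2464 + 56 = 2520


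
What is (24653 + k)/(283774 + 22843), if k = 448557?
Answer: 473210/306617 ≈ 1.5433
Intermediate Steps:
(24653 + k)/(283774 + 22843) = (24653 + 448557)/(283774 + 22843) = 473210/306617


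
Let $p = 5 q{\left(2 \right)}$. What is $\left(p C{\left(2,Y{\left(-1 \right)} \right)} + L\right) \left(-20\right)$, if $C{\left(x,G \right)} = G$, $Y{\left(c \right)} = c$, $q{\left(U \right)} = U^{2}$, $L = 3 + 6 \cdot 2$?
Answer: $100$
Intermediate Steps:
$L = 15$ ($L = 3 + 12 = 15$)
$p = 20$ ($p = 5 \cdot 2^{2} = 5 \cdot 4 = 20$)
$\left(p C{\left(2,Y{\left(-1 \right)} \right)} + L\right) \left(-20\right) = \left(20 \left(-1\right) + 15\right) \left(-20\right) = \left(-20 + 15\right) \left(-20\right) = \left(-5\right) \left(-20\right) = 100$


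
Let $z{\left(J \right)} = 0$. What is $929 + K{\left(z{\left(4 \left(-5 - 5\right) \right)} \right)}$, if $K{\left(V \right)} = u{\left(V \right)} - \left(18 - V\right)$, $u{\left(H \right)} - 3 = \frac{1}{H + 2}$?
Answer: $\frac{1829}{2} \approx 914.5$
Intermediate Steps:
$u{\left(H \right)} = 3 + \frac{1}{2 + H}$ ($u{\left(H \right)} = 3 + \frac{1}{H + 2} = 3 + \frac{1}{2 + H}$)
$K{\left(V \right)} = -18 + V + \frac{7 + 3 V}{2 + V}$ ($K{\left(V \right)} = \frac{7 + 3 V}{2 + V} - \left(18 - V\right) = \frac{7 + 3 V}{2 + V} + \left(-18 + V\right) = -18 + V + \frac{7 + 3 V}{2 + V}$)
$929 + K{\left(z{\left(4 \left(-5 - 5\right) \right)} \right)} = 929 + \frac{-29 + 0^{2} - 0}{2 + 0} = 929 + \frac{-29 + 0 + 0}{2} = 929 + \frac{1}{2} \left(-29\right) = 929 - \frac{29}{2} = \frac{1829}{2}$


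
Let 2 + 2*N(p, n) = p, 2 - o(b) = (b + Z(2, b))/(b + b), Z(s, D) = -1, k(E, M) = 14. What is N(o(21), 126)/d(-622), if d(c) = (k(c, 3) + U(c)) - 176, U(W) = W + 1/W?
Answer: 3110/10240629 ≈ 0.00030369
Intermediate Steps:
o(b) = 2 - (-1 + b)/(2*b) (o(b) = 2 - (b - 1)/(b + b) = 2 - (-1 + b)/(2*b))
N(p, n) = -1 + p/2
d(c) = -162 + c + 1/c (d(c) = (14 + (c + 1/c)) - 176 = (14 + c + 1/c) - 176 = -162 + c + 1/c)
N(o(21), 126)/d(-622) = (-1 + ((1/2)*(1 + 3*21)/21)/2)/(-162 - 622 + 1/(-622)) = (-1 + ((1/2)*(1/21)*(1 + 63))/2)/(-162 - 622 - 1/622) = (-1 + ((1/2)*(1/21)*64)/2)/(-487649/622) = (-1 + (1/2)*(32/21))*(-622/487649) = (-1 + 16/21)*(-622/487649) = -5/21*(-622/487649) = 3110/10240629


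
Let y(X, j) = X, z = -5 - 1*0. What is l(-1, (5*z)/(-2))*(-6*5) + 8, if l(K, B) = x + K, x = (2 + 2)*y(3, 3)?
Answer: -322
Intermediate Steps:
z = -5 (z = -5 + 0 = -5)
x = 12 (x = (2 + 2)*3 = 4*3 = 12)
l(K, B) = 12 + K
l(-1, (5*z)/(-2))*(-6*5) + 8 = (12 - 1)*(-6*5) + 8 = 11*(-30) + 8 = -330 + 8 = -322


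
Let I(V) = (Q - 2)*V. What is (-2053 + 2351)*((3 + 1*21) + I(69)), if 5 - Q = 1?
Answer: 48276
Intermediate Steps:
Q = 4 (Q = 5 - 1*1 = 5 - 1 = 4)
I(V) = 2*V (I(V) = (4 - 2)*V = 2*V)
(-2053 + 2351)*((3 + 1*21) + I(69)) = (-2053 + 2351)*((3 + 1*21) + 2*69) = 298*((3 + 21) + 138) = 298*(24 + 138) = 298*162 = 48276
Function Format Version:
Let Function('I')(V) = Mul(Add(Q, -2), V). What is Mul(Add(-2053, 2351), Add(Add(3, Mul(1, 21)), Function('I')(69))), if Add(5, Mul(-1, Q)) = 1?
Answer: 48276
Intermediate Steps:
Q = 4 (Q = Add(5, Mul(-1, 1)) = Add(5, -1) = 4)
Function('I')(V) = Mul(2, V) (Function('I')(V) = Mul(Add(4, -2), V) = Mul(2, V))
Mul(Add(-2053, 2351), Add(Add(3, Mul(1, 21)), Function('I')(69))) = Mul(Add(-2053, 2351), Add(Add(3, Mul(1, 21)), Mul(2, 69))) = Mul(298, Add(Add(3, 21), 138)) = Mul(298, Add(24, 138)) = Mul(298, 162) = 48276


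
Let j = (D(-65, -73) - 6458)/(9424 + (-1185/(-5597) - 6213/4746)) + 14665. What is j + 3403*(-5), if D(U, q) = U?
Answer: -17829927580372/7584968889 ≈ -2350.7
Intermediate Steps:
j = 111228318065963/7584968889 (j = (-65 - 6458)/(9424 + (-1185/(-5597) - 6213/4746)) + 14665 = -6523/(9424 + (-1185*(-1/5597) - 6213*1/4746)) + 14665 = -6523/(9424 + (1185/5597 - 2071/1582)) + 14665 = -6523/(9424 - 9716717/8854454) + 14665 = -6523/83434657779/8854454 + 14665 = -6523*8854454/83434657779 + 14665 = -5250691222/7584968889 + 14665 = 111228318065963/7584968889 ≈ 14664.)
j + 3403*(-5) = 111228318065963/7584968889 + 3403*(-5) = 111228318065963/7584968889 - 17015 = -17829927580372/7584968889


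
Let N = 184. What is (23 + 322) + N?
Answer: 529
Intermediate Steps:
(23 + 322) + N = (23 + 322) + 184 = 345 + 184 = 529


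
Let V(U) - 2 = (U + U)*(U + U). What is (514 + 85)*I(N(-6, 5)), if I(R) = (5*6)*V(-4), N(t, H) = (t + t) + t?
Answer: 1186020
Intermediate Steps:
V(U) = 2 + 4*U² (V(U) = 2 + (U + U)*(U + U) = 2 + (2*U)*(2*U) = 2 + 4*U²)
N(t, H) = 3*t (N(t, H) = 2*t + t = 3*t)
I(R) = 1980 (I(R) = (5*6)*(2 + 4*(-4)²) = 30*(2 + 4*16) = 30*(2 + 64) = 30*66 = 1980)
(514 + 85)*I(N(-6, 5)) = (514 + 85)*1980 = 599*1980 = 1186020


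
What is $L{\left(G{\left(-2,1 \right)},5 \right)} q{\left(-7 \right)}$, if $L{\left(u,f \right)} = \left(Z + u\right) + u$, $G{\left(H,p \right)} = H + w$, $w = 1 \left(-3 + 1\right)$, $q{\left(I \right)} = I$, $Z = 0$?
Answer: $56$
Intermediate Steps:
$w = -2$ ($w = 1 \left(-2\right) = -2$)
$G{\left(H,p \right)} = -2 + H$ ($G{\left(H,p \right)} = H - 2 = -2 + H$)
$L{\left(u,f \right)} = 2 u$ ($L{\left(u,f \right)} = \left(0 + u\right) + u = u + u = 2 u$)
$L{\left(G{\left(-2,1 \right)},5 \right)} q{\left(-7 \right)} = 2 \left(-2 - 2\right) \left(-7\right) = 2 \left(-4\right) \left(-7\right) = \left(-8\right) \left(-7\right) = 56$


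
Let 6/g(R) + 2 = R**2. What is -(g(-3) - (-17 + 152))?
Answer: 939/7 ≈ 134.14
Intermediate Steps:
g(R) = 6/(-2 + R**2)
-(g(-3) - (-17 + 152)) = -(6/(-2 + (-3)**2) - (-17 + 152)) = -(6/(-2 + 9) - 1*135) = -(6/7 - 135) = -1*(-939/7) = 939/7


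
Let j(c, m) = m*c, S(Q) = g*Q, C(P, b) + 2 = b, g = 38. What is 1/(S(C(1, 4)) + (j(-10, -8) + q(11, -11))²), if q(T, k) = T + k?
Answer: 1/6476 ≈ 0.00015442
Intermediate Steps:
C(P, b) = -2 + b
S(Q) = 38*Q
j(c, m) = c*m
1/(S(C(1, 4)) + (j(-10, -8) + q(11, -11))²) = 1/(38*(-2 + 4) + (-10*(-8) + (11 - 11))²) = 1/(38*2 + (80 + 0)²) = 1/(76 + 80²) = 1/(76 + 6400) = 1/6476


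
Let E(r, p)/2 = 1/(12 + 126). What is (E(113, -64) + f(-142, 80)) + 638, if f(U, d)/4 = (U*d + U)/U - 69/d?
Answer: 1322819/1380 ≈ 958.56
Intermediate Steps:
E(r, p) = 1/69 (E(r, p) = 2/(12 + 126) = 2/138 = 2*(1/138) = 1/69)
f(U, d) = -276/d + 4*(U + U*d)/U (f(U, d) = 4*((U*d + U)/U - 69/d) = 4*((U + U*d)/U - 69/d) = 4*(-69/d + (U + U*d)/U) = -276/d + 4*(U + U*d)/U)
(E(113, -64) + f(-142, 80)) + 638 = (1/69 + (4 - 276/80 + 4*80)) + 638 = (1/69 + (4 - 276*1/80 + 320)) + 638 = (1/69 + (4 - 69/20 + 320)) + 638 = (1/69 + 6411/20) + 638 = 442379/1380 + 638 = 1322819/1380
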